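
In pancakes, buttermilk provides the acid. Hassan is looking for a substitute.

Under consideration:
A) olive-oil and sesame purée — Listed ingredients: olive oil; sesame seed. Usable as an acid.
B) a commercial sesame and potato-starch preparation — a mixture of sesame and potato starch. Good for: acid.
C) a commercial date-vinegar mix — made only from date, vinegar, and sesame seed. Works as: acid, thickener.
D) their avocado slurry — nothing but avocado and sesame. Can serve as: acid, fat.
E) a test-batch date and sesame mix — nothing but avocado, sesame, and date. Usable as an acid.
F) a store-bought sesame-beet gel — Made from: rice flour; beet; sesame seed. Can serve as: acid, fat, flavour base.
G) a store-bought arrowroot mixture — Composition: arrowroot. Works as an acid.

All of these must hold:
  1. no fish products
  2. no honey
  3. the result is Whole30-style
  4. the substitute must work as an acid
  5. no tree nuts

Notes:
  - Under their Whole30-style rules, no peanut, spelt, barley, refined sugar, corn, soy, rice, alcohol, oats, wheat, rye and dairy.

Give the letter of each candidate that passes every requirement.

A: only sesame seed and olive oil; none excluded — valid
B: nothing on the exclusion list — valid
C: no honey, no tree nuts — valid
D: all constraints satisfied — keep
E: all constraints satisfied — keep
F: has rice flour, so not Whole30-style — out
G: only arrowroot; none excluded — valid

A, B, C, D, E, G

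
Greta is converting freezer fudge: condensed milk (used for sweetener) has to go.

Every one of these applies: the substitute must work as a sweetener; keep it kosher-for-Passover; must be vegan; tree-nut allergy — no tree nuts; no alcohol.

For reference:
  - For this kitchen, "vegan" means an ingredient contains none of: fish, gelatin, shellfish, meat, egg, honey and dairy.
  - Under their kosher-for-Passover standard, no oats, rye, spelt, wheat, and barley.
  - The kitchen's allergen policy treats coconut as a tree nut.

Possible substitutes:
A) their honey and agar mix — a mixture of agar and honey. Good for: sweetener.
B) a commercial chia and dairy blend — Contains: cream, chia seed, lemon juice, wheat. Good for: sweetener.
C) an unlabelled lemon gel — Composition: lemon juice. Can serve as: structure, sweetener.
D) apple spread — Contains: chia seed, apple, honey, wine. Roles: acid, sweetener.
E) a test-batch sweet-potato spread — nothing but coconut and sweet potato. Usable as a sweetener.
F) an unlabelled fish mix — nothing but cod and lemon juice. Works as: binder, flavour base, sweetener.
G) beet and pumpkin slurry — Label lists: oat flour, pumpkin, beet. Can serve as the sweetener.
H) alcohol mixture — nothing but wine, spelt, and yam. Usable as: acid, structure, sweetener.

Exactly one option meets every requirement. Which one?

C

A: has honey, so not vegan — reject
B: has cream, so not vegan; has wheat, so not kosher-for-Passover — no
C: nothing on the exclusion list — keep
D: has honey, so not vegan; has wine, so not alcohol-free — no
E: has coconut, so not tree-nut-free — out
F: has cod, so not vegan — reject
G: has oat flour, so not kosher-for-Passover — out
H: has spelt, so not kosher-for-Passover; has wine, so not alcohol-free — no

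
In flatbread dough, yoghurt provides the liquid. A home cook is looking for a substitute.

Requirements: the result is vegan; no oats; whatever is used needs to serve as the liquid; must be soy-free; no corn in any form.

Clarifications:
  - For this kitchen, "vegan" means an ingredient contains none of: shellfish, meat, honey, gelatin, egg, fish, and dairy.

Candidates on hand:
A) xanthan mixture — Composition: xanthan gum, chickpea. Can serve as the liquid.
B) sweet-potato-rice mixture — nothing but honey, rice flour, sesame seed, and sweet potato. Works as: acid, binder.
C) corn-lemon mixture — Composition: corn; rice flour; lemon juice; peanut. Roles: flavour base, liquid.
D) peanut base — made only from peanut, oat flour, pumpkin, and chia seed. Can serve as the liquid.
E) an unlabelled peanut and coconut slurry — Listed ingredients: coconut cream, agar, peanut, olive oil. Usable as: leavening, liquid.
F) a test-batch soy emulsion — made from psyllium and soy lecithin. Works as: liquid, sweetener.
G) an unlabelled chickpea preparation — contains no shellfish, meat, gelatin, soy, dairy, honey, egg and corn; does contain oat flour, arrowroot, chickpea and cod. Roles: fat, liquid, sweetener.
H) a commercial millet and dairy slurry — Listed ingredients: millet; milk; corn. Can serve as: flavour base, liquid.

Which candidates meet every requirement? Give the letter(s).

A: only xanthan gum and chickpea; none excluded — OK
B: not usable as a liquid; has honey, so not vegan — no
C: has corn, so not corn-free — reject
D: has oat flour, so not oat-free — reject
E: every rule checks out — keep
F: has soy lecithin, so not soy-free — reject
G: has cod, so not vegan; has oat flour, so not oat-free — no
H: has milk, so not vegan; has corn, so not corn-free — reject

A, E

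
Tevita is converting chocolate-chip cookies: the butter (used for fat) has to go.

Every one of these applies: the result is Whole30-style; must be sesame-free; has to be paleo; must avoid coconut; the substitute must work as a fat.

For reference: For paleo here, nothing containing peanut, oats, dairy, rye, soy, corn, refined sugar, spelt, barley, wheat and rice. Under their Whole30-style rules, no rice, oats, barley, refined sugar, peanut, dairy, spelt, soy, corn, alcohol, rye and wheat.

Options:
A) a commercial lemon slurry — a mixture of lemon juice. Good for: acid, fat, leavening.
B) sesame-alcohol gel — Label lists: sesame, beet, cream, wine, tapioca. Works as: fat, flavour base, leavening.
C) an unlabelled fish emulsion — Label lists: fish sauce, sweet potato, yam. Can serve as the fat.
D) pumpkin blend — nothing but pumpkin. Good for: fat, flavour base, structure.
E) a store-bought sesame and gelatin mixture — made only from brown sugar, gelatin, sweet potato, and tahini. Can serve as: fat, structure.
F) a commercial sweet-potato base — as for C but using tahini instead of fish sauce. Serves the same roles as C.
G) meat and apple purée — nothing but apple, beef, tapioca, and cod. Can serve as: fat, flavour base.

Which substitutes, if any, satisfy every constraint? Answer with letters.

A, C, D, G

A: only lemon juice; none excluded — OK
B: has cream, so not paleo; has wine, so not Whole30-style (and 1 more) — reject
C: only fish sauce, sweet potato and yam; none excluded — OK
D: nothing on the exclusion list — keep
E: has brown sugar, so not paleo; has brown sugar, so not Whole30-style (and 1 more) — out
F: has tahini, so not sesame-free — reject
G: nothing on the exclusion list — valid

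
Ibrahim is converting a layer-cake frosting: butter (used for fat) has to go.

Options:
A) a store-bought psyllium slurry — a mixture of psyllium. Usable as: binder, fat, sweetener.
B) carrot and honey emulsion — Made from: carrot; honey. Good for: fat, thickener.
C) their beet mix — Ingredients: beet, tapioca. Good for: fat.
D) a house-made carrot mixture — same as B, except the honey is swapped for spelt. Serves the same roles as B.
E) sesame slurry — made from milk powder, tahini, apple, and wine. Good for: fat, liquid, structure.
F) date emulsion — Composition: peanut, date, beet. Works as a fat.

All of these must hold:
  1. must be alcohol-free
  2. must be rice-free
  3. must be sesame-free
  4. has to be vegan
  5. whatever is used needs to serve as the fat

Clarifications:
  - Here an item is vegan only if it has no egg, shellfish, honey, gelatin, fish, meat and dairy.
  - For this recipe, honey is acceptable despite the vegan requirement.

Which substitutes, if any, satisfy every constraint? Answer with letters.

A: works as a fat, no alcohol, no rice — valid
B: honey is permitted under the vegan carve-out; nothing else excluded — valid
C: all constraints satisfied — valid
D: works as a fat, vegan, no rice — keep
E: has milk powder, so not vegan; has wine, so not alcohol-free (and 1 more) — reject
F: only peanut, date, and beet; none excluded — valid

A, B, C, D, F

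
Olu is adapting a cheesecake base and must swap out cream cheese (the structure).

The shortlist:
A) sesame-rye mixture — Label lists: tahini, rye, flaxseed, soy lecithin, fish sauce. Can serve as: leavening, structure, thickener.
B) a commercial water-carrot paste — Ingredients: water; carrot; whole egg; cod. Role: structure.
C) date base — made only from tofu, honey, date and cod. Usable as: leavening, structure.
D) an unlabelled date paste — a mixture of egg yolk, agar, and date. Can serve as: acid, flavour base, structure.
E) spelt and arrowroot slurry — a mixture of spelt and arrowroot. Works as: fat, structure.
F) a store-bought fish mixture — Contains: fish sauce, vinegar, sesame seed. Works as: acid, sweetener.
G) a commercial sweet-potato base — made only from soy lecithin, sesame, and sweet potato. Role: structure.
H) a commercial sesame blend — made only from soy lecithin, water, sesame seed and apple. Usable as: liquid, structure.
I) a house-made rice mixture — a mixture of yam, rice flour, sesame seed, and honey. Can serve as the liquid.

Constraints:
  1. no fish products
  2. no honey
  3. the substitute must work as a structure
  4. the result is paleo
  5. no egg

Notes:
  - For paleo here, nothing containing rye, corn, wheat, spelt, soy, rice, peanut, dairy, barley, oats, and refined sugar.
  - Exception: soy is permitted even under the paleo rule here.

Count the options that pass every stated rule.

A: has rye, so not paleo; has fish sauce, so not fish-free — out
B: has cod, so not fish-free; has whole egg, so not egg-free — reject
C: has cod, so not fish-free; has honey, so not honey-free — out
D: has egg yolk, so not egg-free — reject
E: has spelt, so not paleo — out
F: not usable as a structure; has fish sauce, so not fish-free — reject
G: soy is permitted under the paleo carve-out; nothing else excluded — OK
H: soy is permitted under the paleo carve-out; nothing else excluded — valid
I: not usable as a structure; has rice flour, so not paleo (and 1 more) — reject

2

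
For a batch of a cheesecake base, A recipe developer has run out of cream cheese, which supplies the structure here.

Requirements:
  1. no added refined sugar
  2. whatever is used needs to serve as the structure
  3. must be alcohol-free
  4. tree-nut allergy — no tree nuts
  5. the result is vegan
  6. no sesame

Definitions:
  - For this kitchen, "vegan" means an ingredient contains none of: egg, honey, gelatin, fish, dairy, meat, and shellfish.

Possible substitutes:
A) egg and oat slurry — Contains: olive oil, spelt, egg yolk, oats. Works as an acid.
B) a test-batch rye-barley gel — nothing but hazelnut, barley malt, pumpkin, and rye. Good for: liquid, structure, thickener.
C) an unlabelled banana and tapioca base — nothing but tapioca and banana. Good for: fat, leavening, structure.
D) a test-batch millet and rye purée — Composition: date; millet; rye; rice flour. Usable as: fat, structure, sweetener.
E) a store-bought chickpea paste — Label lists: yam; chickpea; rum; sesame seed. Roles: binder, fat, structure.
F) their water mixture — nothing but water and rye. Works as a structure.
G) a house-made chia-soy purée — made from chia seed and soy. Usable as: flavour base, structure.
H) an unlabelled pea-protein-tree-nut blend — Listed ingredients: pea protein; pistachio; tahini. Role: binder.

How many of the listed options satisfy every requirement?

A: not usable as a structure; has egg yolk, so not vegan — reject
B: has hazelnut, so not tree-nut-free — no
C: works as a structure, no sesame, no tree nuts — valid
D: works as a structure, vegan, no sesame — valid
E: has rum, so not alcohol-free; has sesame seed, so not sesame-free — no
F: nothing on the exclusion list — OK
G: only soy and chia seed; none excluded — keep
H: not usable as a structure; has pistachio, so not tree-nut-free (and 1 more) — out

4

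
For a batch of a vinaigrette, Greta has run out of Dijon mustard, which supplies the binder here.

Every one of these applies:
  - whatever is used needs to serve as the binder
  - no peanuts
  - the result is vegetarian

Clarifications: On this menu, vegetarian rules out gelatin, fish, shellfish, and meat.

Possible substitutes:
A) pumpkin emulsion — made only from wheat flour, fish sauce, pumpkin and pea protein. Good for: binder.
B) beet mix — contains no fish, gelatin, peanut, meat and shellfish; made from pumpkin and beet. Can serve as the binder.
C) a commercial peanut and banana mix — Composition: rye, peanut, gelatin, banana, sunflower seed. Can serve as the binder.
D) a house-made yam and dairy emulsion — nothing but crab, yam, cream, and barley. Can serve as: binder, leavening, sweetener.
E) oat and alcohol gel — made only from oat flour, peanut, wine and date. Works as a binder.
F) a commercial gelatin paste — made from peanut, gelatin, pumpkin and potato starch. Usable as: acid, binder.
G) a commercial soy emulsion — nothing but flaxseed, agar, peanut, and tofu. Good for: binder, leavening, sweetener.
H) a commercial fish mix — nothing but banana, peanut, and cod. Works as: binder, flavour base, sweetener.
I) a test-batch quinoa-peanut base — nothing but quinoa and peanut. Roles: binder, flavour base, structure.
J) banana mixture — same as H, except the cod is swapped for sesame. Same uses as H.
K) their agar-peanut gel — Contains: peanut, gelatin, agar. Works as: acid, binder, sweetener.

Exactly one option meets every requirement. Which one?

A: has fish sauce, so not vegetarian — reject
B: nothing on the exclusion list — keep
C: has gelatin, so not vegetarian; has peanut, so not peanut-free — out
D: has crab, so not vegetarian — reject
E: has peanut, so not peanut-free — reject
F: has gelatin, so not vegetarian; has peanut, so not peanut-free — reject
G: has peanut, so not peanut-free — no
H: has cod, so not vegetarian; has peanut, so not peanut-free — out
I: has peanut, so not peanut-free — no
J: has peanut, so not peanut-free — reject
K: has gelatin, so not vegetarian; has peanut, so not peanut-free — reject

B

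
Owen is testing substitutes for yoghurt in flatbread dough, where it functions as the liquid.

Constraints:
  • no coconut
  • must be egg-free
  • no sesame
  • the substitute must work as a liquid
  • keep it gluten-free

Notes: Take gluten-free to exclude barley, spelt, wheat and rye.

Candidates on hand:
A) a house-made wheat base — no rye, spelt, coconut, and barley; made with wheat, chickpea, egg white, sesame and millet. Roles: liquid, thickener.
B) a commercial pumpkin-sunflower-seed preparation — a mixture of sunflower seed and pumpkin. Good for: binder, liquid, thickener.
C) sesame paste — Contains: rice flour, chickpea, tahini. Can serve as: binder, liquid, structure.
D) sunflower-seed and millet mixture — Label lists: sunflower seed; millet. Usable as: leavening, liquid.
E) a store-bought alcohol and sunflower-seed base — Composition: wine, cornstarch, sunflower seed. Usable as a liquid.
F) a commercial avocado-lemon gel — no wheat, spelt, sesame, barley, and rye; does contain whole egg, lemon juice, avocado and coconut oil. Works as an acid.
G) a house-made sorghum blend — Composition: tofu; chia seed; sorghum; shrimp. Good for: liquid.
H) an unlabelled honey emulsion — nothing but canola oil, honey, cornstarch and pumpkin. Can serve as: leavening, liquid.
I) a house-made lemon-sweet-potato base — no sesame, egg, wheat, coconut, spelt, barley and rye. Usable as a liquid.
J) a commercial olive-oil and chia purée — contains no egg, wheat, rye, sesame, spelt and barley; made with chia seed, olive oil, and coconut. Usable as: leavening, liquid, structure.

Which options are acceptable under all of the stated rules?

A: has wheat, so not gluten-free; has sesame, so not sesame-free (and 1 more) — no
B: works as a liquid, no sesame, gluten-free — keep
C: has tahini, so not sesame-free — reject
D: all constraints satisfied — valid
E: only wine, cornstarch and sunflower seed; none excluded — valid
F: not usable as a liquid; has whole egg, so not egg-free (and 1 more) — out
G: shrimp and tofu etc. — none of it excluded — OK
H: cornstarch and honey etc. — none of it excluded — OK
I: no sesame, gluten-free — keep
J: has coconut, so not coconut-free — reject

B, D, E, G, H, I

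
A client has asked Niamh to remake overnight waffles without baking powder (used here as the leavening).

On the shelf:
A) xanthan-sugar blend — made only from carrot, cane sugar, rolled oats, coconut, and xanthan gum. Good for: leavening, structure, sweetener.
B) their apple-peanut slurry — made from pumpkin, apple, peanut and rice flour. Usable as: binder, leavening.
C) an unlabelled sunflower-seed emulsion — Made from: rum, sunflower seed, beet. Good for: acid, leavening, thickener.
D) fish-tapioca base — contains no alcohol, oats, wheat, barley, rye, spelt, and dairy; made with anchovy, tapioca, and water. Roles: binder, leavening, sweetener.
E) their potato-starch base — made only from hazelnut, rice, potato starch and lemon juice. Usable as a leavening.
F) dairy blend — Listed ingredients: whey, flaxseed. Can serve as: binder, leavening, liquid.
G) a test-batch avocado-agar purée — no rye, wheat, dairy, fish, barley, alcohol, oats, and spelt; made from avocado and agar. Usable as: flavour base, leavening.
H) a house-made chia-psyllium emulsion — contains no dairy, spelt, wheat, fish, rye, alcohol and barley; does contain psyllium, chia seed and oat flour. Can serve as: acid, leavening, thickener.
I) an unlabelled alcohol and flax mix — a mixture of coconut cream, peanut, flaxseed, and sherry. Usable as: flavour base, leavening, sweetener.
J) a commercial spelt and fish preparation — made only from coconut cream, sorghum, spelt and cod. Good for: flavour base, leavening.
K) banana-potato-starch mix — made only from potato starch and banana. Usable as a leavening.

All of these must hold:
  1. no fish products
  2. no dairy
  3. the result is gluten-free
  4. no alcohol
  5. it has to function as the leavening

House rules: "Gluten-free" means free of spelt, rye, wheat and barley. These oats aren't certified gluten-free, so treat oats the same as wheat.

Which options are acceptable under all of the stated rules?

B, E, G, K

A: has rolled oats, so not gluten-free — out
B: works as a leavening, no alcohol, no dairy — valid
C: has rum, so not alcohol-free — no
D: has anchovy, so not fish-free — out
E: rice and hazelnut etc. — none of it excluded — valid
F: has whey, so not dairy-free — out
G: no dairy, gluten-free — keep
H: has oat flour, so not gluten-free — reject
I: has sherry, so not alcohol-free — reject
J: has spelt, so not gluten-free; has cod, so not fish-free — reject
K: no dairy, no alcohol — valid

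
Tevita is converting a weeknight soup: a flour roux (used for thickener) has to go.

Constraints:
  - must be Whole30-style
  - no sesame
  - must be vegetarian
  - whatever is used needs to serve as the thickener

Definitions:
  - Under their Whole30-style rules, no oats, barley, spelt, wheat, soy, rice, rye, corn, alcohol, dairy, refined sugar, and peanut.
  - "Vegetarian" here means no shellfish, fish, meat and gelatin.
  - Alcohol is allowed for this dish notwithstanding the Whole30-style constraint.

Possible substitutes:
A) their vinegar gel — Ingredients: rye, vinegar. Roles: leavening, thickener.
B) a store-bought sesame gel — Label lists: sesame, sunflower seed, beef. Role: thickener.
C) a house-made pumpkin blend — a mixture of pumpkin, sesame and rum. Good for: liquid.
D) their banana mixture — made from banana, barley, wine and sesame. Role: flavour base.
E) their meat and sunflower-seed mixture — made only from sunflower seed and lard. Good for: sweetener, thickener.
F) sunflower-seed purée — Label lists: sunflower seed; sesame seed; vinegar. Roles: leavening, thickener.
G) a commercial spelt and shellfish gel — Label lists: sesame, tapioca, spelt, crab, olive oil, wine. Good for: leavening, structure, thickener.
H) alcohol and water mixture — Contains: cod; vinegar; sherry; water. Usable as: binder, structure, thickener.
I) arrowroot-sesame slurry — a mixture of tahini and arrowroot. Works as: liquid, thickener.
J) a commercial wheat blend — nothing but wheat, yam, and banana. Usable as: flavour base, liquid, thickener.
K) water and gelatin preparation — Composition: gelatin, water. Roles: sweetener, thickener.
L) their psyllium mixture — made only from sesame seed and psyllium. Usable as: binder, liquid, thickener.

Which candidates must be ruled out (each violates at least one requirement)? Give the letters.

A, B, C, D, E, F, G, H, I, J, K, L

A: has rye, so not Whole30-style — out
B: has beef, so not vegetarian; has sesame, so not sesame-free — no
C: not usable as a thickener; has sesame, so not sesame-free — reject
D: not usable as a thickener; has barley, so not Whole30-style (and 1 more) — out
E: has lard, so not vegetarian — reject
F: has sesame seed, so not sesame-free — no
G: has spelt, so not Whole30-style; has crab, so not vegetarian (and 1 more) — out
H: has cod, so not vegetarian — out
I: has tahini, so not sesame-free — reject
J: has wheat, so not Whole30-style — no
K: has gelatin, so not vegetarian — out
L: has sesame seed, so not sesame-free — out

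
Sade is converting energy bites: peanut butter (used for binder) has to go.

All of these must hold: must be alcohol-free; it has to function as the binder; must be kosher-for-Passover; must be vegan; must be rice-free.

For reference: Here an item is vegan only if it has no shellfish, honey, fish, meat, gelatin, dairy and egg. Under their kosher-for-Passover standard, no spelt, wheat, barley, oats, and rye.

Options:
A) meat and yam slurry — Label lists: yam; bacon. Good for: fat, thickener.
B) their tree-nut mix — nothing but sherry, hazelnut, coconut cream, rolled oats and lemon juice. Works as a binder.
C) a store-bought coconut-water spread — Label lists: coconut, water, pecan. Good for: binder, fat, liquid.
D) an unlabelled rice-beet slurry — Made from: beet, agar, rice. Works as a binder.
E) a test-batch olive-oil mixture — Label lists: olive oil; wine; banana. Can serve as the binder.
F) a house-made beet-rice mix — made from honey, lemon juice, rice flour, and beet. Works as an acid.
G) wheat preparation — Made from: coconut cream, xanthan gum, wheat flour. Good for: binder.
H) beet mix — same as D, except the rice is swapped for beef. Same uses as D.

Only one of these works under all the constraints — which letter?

C

A: not usable as a binder; has bacon, so not vegan — out
B: has rolled oats, so not kosher-for-Passover; has sherry, so not alcohol-free — out
C: nothing on the exclusion list — keep
D: has rice, so not rice-free — reject
E: has wine, so not alcohol-free — out
F: not usable as a binder; has honey, so not vegan (and 1 more) — out
G: has wheat flour, so not kosher-for-Passover — no
H: has beef, so not vegan — reject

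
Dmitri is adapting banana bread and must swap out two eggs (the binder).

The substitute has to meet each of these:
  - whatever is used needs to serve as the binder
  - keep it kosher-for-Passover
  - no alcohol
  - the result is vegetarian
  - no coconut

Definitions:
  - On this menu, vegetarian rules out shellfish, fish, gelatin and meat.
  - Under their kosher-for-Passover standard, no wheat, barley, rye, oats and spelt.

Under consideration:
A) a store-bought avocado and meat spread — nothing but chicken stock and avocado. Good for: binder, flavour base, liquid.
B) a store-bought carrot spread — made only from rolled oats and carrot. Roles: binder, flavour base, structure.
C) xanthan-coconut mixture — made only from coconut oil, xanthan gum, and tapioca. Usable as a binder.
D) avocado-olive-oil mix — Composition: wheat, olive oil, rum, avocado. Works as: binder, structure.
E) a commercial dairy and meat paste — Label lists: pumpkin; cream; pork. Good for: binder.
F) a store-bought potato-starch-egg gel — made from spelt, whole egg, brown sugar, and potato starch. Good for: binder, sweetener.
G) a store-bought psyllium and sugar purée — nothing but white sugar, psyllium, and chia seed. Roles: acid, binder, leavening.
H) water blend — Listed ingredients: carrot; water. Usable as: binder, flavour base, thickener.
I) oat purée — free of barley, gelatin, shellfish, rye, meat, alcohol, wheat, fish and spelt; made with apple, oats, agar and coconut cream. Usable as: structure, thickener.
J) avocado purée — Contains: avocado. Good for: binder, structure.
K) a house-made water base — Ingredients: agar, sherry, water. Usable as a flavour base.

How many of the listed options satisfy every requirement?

A: has chicken stock, so not vegetarian — no
B: has rolled oats, so not kosher-for-Passover — reject
C: has coconut oil, so not coconut-free — reject
D: has wheat, so not kosher-for-Passover; has rum, so not alcohol-free — out
E: has pork, so not vegetarian — reject
F: has spelt, so not kosher-for-Passover — out
G: works as a binder, vegetarian, kosher-for-Passover — valid
H: every rule checks out — valid
I: not usable as a binder; has oats, so not kosher-for-Passover (and 1 more) — reject
J: every rule checks out — keep
K: not usable as a binder; has sherry, so not alcohol-free — no

3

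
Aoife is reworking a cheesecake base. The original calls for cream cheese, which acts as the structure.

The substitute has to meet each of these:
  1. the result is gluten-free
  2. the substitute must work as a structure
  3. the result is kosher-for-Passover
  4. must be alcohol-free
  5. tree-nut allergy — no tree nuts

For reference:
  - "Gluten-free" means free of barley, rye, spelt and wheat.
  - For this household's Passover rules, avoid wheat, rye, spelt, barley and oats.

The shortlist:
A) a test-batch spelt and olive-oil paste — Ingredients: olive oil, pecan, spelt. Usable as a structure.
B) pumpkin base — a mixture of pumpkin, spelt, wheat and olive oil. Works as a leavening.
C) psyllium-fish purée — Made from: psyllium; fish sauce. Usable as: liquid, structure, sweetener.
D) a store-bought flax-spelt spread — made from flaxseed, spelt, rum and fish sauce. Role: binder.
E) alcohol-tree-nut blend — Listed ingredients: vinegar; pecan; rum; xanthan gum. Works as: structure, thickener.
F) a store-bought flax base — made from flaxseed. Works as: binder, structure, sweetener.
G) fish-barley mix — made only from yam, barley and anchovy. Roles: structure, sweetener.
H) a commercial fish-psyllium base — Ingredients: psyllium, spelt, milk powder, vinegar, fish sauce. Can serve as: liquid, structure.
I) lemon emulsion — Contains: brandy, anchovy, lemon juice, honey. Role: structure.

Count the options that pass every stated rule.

A: has spelt, so not gluten-free; has spelt, so not kosher-for-Passover (and 1 more) — no
B: not usable as a structure; has spelt, so not gluten-free (and 1 more) — out
C: only fish sauce and psyllium; none excluded — OK
D: not usable as a structure; has spelt, so not gluten-free (and 2 more) — no
E: has rum, so not alcohol-free; has pecan, so not tree-nut-free — out
F: all constraints satisfied — OK
G: has barley, so not gluten-free; has barley, so not kosher-for-Passover — no
H: has spelt, so not gluten-free; has spelt, so not kosher-for-Passover — reject
I: has brandy, so not alcohol-free — no

2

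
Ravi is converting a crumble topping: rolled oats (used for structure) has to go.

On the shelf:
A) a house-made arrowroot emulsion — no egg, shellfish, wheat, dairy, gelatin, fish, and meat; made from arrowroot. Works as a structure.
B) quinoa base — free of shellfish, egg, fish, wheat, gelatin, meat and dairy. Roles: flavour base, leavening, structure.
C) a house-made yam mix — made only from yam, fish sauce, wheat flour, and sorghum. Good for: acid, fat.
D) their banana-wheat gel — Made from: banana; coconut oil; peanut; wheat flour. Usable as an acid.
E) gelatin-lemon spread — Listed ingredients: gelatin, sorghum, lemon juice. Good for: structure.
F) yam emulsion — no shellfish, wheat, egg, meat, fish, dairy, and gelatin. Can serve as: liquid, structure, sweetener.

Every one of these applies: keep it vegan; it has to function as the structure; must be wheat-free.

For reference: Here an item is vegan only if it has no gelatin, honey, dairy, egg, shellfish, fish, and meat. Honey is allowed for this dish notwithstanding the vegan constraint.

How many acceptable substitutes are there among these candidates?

3

A: no wheat, vegan — OK
B: all constraints satisfied — OK
C: not usable as a structure; has fish sauce, so not vegan (and 1 more) — out
D: not usable as a structure; has wheat flour, so not wheat-free — no
E: has gelatin, so not vegan — out
F: no wheat, vegan — OK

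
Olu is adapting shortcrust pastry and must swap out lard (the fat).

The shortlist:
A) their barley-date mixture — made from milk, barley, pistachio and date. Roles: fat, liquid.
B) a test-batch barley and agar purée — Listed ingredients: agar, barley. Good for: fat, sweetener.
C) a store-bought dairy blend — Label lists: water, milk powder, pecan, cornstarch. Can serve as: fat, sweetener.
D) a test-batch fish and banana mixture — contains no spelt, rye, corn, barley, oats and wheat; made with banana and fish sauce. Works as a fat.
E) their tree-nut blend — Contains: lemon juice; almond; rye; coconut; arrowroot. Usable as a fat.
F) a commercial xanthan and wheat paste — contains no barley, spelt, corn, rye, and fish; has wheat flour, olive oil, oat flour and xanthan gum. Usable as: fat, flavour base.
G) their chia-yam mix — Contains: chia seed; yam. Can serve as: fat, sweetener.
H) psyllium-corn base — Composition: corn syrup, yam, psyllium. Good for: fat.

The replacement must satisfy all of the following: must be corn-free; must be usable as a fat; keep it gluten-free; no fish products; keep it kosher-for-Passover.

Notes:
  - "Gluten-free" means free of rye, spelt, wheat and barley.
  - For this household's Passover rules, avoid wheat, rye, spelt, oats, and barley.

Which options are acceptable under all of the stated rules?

G

A: has barley, so not gluten-free; has barley, so not kosher-for-Passover — no
B: has barley, so not gluten-free; has barley, so not kosher-for-Passover — no
C: has cornstarch, so not corn-free — reject
D: has fish sauce, so not fish-free — out
E: has rye, so not gluten-free; has rye, so not kosher-for-Passover — no
F: has wheat flour, so not gluten-free; has oat flour, so not kosher-for-Passover — out
G: gluten-free, no corn — keep
H: has corn syrup, so not corn-free — out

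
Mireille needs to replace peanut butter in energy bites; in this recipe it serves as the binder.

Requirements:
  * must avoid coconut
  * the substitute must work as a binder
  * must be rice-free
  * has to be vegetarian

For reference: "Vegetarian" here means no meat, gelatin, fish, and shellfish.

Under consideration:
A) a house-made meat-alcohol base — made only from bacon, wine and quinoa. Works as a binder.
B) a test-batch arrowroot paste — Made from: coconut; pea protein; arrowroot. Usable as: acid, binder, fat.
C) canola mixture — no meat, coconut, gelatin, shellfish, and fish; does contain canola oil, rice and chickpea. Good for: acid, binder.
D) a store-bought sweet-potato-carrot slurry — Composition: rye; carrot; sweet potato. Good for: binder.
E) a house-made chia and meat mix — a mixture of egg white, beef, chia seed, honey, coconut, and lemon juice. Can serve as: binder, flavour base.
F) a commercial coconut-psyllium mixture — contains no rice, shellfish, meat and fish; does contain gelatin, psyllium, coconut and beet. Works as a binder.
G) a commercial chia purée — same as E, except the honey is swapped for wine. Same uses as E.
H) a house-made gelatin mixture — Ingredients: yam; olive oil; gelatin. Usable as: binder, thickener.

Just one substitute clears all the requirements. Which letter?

D

A: has bacon, so not vegetarian — out
B: has coconut, so not coconut-free — no
C: has rice, so not rice-free — out
D: only rye, sweet potato and carrot; none excluded — keep
E: has beef, so not vegetarian; has coconut, so not coconut-free — no
F: has gelatin, so not vegetarian; has coconut, so not coconut-free — reject
G: has beef, so not vegetarian; has coconut, so not coconut-free — no
H: has gelatin, so not vegetarian — out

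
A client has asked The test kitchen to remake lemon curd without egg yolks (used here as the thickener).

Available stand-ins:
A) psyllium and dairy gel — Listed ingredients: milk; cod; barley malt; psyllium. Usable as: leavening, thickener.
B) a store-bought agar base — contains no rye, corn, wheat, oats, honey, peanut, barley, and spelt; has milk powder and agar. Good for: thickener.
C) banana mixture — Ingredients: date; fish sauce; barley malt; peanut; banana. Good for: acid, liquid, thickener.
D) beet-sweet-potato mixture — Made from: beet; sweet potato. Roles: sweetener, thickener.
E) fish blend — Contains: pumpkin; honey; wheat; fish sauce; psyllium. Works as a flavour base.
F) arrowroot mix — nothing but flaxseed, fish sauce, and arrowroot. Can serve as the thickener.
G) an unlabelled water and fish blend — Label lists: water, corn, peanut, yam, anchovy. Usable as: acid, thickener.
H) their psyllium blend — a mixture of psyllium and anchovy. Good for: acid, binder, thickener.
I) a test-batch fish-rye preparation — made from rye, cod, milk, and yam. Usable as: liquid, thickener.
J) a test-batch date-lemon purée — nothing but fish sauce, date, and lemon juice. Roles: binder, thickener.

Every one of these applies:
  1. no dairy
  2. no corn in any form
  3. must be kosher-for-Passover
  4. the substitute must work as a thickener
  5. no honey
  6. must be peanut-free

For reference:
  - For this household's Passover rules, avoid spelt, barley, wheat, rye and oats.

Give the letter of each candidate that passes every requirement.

A: has barley malt, so not kosher-for-Passover; has milk, so not dairy-free — reject
B: has milk powder, so not dairy-free — reject
C: has barley malt, so not kosher-for-Passover; has peanut, so not peanut-free — reject
D: only beet and sweet potato; none excluded — OK
E: not usable as a thickener; has wheat, so not kosher-for-Passover (and 1 more) — no
F: only fish sauce, flaxseed, and arrowroot; none excluded — OK
G: has peanut, so not peanut-free; has corn, so not corn-free — out
H: only anchovy and psyllium; none excluded — keep
I: has rye, so not kosher-for-Passover; has milk, so not dairy-free — reject
J: all constraints satisfied — valid

D, F, H, J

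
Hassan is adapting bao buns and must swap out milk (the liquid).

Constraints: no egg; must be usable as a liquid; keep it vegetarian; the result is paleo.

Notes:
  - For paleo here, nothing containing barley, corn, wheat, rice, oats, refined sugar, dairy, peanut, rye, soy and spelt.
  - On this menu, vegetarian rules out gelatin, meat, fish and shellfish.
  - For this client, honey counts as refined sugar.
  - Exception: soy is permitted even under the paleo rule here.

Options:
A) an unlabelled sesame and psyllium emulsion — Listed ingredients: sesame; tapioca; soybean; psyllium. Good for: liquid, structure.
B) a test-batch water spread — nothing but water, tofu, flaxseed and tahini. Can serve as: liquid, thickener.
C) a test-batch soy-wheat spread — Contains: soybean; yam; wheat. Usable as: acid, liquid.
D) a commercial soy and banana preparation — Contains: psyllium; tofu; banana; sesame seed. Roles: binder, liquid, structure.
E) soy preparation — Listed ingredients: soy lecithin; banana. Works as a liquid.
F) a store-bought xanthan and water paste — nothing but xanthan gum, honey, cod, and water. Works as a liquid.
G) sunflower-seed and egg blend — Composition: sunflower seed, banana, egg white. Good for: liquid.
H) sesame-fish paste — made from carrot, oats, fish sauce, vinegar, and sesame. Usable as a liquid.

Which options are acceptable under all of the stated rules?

A, B, D, E

A: soy is permitted under the paleo carve-out; nothing else excluded — OK
B: soy is permitted under the paleo carve-out; nothing else excluded — keep
C: has wheat, so not paleo — out
D: soy is permitted under the paleo carve-out; nothing else excluded — valid
E: soy is permitted under the paleo carve-out; nothing else excluded — keep
F: has honey, so not paleo; has cod, so not vegetarian — reject
G: has egg white, so not egg-free — reject
H: has oats, so not paleo; has fish sauce, so not vegetarian — reject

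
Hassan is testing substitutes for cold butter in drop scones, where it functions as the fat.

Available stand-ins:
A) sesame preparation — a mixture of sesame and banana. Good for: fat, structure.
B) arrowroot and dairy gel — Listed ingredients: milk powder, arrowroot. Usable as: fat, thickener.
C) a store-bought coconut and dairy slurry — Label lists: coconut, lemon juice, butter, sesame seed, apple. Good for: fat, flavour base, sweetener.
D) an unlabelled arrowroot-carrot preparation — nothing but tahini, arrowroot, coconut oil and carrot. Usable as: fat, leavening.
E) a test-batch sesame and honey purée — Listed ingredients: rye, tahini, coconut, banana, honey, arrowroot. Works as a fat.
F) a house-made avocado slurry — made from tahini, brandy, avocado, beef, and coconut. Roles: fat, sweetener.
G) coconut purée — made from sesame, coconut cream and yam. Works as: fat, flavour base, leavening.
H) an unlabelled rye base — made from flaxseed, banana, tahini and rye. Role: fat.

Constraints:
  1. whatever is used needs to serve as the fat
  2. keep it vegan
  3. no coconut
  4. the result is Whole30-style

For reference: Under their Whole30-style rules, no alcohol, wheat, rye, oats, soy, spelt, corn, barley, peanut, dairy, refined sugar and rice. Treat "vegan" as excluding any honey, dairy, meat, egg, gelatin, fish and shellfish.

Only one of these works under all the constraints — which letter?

A: Whole30-style, vegan — valid
B: has milk powder, so not Whole30-style; has milk powder, so not vegan — reject
C: has butter, so not Whole30-style; has butter, so not vegan (and 1 more) — no
D: has coconut oil, so not coconut-free — out
E: has rye, so not Whole30-style; has honey, so not vegan (and 1 more) — out
F: has brandy, so not Whole30-style; has beef, so not vegan (and 1 more) — out
G: has coconut cream, so not coconut-free — out
H: has rye, so not Whole30-style — out

A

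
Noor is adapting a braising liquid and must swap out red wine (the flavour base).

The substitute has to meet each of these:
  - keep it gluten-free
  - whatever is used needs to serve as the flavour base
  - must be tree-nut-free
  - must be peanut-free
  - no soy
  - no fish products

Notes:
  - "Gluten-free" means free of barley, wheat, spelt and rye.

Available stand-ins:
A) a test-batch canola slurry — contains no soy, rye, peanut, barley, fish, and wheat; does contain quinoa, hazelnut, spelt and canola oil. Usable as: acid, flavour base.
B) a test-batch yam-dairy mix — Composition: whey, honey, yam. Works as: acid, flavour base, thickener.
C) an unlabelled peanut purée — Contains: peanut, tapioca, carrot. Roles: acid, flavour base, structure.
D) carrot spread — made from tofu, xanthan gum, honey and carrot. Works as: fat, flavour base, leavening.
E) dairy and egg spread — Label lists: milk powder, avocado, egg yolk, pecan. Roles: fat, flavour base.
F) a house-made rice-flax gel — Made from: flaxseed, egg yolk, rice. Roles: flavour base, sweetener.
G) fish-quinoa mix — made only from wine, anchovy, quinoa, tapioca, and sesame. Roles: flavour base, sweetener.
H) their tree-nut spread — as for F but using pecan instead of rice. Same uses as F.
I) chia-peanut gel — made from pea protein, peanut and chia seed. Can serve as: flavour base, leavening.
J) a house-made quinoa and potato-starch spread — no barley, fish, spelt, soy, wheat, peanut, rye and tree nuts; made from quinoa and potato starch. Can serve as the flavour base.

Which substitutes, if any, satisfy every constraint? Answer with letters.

B, F, J

A: has spelt, so not gluten-free; has hazelnut, so not tree-nut-free — reject
B: nothing on the exclusion list — valid
C: has peanut, so not peanut-free — reject
D: has tofu, so not soy-free — no
E: has pecan, so not tree-nut-free — no
F: all constraints satisfied — valid
G: has anchovy, so not fish-free — out
H: has pecan, so not tree-nut-free — no
I: has peanut, so not peanut-free — out
J: works as a flavour base, no peanut, no tree nuts — valid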